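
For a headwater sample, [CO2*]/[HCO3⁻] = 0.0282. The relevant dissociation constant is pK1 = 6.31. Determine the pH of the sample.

pH = 7.86

From K1 = [H⁺][HCO3⁻]/[CO2*]:  pH = pK1 − log₁₀([CO2*]/[HCO3⁻])
log₁₀(0.0282) = -1.550
pH = 6.31 − (-1.550) = 7.86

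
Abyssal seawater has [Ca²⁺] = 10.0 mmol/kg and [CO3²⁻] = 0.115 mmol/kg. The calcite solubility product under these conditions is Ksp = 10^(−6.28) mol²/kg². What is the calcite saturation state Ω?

Ω = 2.19

Ksp = 10^(−6.28) = 5.248×10^-7
Ω = [Ca²⁺][CO3²⁻]/Ksp = (10.0×10^-3)(0.115×10^-3) / 5.248×10^-7 = 2.19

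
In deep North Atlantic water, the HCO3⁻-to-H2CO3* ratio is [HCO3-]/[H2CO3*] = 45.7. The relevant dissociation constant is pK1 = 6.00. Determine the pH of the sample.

From K1 = [H⁺][HCO3-]/[H2CO3*]:  pH = pK1 + log₁₀([HCO3-]/[H2CO3*])
log₁₀(45.7) = +1.660
pH = 6.00 + (+1.660) = 7.66

pH = 7.66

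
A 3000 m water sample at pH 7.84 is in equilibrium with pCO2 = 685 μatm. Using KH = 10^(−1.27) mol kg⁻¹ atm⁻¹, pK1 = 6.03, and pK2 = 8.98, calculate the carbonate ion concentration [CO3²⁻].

[CO3²⁻] = 0.172 mmol/kg

[CO2*] = KH · pCO2 = 10^(−1.27) × 685×10^-6 = 3.679×10^-5 mol/kg
α₀ = 1/(1 + K1/[H⁺] + K1K2/[H⁺]²) = 1/(1 + 10^+1.81 + 10^+0.67) = 0.01424
DIC = [CO2*]/α₀ = 3.679×10^-5 / 0.01424 = 2.584 mmol/kg
[CO3²⁻] = α₂·DIC; α₂ = 0.06659, so [CO3²⁻] = 0.06659 × 2.584 = 0.172 mmol/kg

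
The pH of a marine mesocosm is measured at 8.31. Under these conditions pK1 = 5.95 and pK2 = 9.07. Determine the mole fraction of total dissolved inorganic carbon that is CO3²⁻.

α₂ = 0.148

α₂ = 1 / (1 + [H⁺]/K2 + [H⁺]²/(K1K2)) = 1 / (1 + 10^+0.76 + 10^-1.60)
   = 1 / (1 + 5.7544 + 0.025119) = 1/6.7795 = 0.1475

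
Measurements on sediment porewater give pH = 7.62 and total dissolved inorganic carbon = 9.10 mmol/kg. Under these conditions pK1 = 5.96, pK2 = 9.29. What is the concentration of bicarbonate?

[HCO3⁻] = 8.72 mmol/kg

α₁ = 1 / (1 + [H⁺]/K1 + K2/[H⁺]) = 1 / (1 + 10^-1.66 + 10^-1.67)
   = 1 / (1 + 0.021878 + 0.021380) = 1/1.0433 = 0.9585
[HCO3⁻] = α₁ × DIC = 0.9585 × 9.10 = 8.72 mmol/kg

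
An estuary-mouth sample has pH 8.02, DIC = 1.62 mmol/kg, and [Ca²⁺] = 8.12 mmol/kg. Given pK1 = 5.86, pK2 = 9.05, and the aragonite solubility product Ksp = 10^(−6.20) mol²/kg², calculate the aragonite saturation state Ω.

α₂ = 1 / (1 + [H⁺]/K2 + [H⁺]²/(K1K2)) = 1 / (1 + 10^+1.03 + 10^-1.13)
   = 1 / (1 + 10.715 + 0.074131) = 1/11.789 = 0.08482
[CO3²⁻] = α₂ × DIC = 0.08482 × 1.62 = 0.1374 mmol/kg
Ksp = 10^(−6.20) = 6.310×10^-7
Ω = [Ca²⁺][CO3²⁻]/Ksp = (8.12×10^-3)(1.374×10^-4) / 6.310×10^-7 = 1.77

Ω = 1.77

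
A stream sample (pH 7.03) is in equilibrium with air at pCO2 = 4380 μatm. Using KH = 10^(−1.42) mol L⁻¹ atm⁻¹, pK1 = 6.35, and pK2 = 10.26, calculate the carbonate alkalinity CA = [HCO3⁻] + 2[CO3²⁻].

[CO2*] = KH · pCO2 = 10^(−1.42) × 4380×10^-6 = 1.665×10^-4 mol/L
α₀ = 1/(1 + K1/[H⁺] + K1K2/[H⁺]²) = 1/(1 + 10^+0.68 + 10^-2.55) = 0.1727
DIC = [CO2*]/α₀ = 1.665×10^-4 / 0.1727 = 0.9640 mmol/L
CA = (α₁ + 2α₂)·DIC = (0.8268 + 2×0.0004868) × 0.9640 = 0.798 mmol/L

CA = 0.798 mmol/L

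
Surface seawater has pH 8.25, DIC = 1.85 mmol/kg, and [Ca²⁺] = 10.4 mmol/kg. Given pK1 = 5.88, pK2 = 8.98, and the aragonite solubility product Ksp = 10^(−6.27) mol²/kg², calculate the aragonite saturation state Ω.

Ω = 5.60

α₂ = 1 / (1 + [H⁺]/K2 + [H⁺]²/(K1K2)) = 1 / (1 + 10^+0.73 + 10^-1.64)
   = 1 / (1 + 5.3703 + 0.022909) = 1/6.3932 = 0.1564
[CO3²⁻] = α₂ × DIC = 0.1564 × 1.85 = 0.2894 mmol/kg
Ksp = 10^(−6.27) = 5.370×10^-7
Ω = [Ca²⁺][CO3²⁻]/Ksp = (10.4×10^-3)(2.894×10^-4) / 5.370×10^-7 = 5.60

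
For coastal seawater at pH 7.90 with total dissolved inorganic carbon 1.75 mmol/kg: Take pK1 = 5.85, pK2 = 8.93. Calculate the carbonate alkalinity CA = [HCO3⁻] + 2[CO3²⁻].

CA = [HCO3⁻] + 2[CO3²⁻] = (α₁ + 2α₂)·DIC
At pH 7.90: [H⁺]/K1 = 10^-2.05 = 0.0089125, K2/[H⁺] = 10^-1.03 = 0.093325
α₁ = 1/(1 + 0.0089125 + 0.093325) = 1/1.1022 = 0.9072; α₂ = α₁·K2/[H⁺] = 0.08467
α₁ + 2α₂ = 1.0766
CA = 1.0766 × 1.75 = 1.88 mmol/kg

CA = 1.88 mmol/kg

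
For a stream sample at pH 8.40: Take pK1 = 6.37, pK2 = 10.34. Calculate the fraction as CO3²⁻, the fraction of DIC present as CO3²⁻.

α₂ = 0.0112

α₂ = 1 / (1 + [H⁺]/K2 + [H⁺]²/(K1K2)) = 1 / (1 + 10^+1.94 + 10^-0.09)
   = 1 / (1 + 87.096 + 0.81283) = 1/88.909 = 0.01125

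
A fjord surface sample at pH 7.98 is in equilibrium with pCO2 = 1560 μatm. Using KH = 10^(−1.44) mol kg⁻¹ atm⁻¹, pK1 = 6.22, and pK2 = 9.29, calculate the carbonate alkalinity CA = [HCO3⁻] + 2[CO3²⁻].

[CO2*] = KH · pCO2 = 10^(−1.44) × 1560×10^-6 = 5.664×10^-5 mol/kg
α₀ = 1/(1 + K1/[H⁺] + K1K2/[H⁺]²) = 1/(1 + 10^+1.76 + 10^+0.45) = 0.01630
DIC = [CO2*]/α₀ = 5.664×10^-5 / 0.01630 = 3.476 mmol/kg
CA = (α₁ + 2α₂)·DIC = (0.9378 + 2×0.04593) × 3.476 = 3.58 mmol/kg

CA = 3.58 mmol/kg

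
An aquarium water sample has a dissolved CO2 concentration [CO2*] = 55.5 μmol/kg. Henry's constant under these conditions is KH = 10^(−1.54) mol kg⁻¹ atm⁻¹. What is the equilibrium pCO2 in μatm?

pCO2 = 1920 μatm

KH = 10^(−1.54) = 2.884×10^-2 mol kg⁻¹ atm⁻¹
pCO2 = [CO2*]/KH = 55.5×10^-6 / 2.884×10^-2 = 1.92×10^-3 atm = 1920 μatm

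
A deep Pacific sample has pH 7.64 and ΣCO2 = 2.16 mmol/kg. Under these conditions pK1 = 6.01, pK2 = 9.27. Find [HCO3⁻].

[HCO3⁻] = 2.06 mmol/kg

α₁ = 1 / (1 + [H⁺]/K1 + K2/[H⁺]) = 1 / (1 + 10^-1.63 + 10^-1.63)
   = 1 / (1 + 0.023442 + 0.023442) = 1/1.0469 = 0.9552
[HCO3⁻] = α₁ × DIC = 0.9552 × 2.16 = 2.06 mmol/kg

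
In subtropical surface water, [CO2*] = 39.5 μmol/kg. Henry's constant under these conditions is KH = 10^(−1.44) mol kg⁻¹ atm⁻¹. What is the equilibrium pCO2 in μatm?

pCO2 = 1090 μatm

KH = 10^(−1.44) = 3.631×10^-2 mol kg⁻¹ atm⁻¹
pCO2 = [CO2*]/KH = 39.5×10^-6 / 3.631×10^-2 = 1.09×10^-3 atm = 1090 μatm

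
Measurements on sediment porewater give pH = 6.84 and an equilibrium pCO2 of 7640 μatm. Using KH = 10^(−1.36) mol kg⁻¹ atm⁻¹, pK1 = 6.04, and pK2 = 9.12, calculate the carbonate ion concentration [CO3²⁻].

[CO2*] = KH · pCO2 = 10^(−1.36) × 7640×10^-6 = 3.335×10^-4 mol/kg
α₀ = 1/(1 + K1/[H⁺] + K1K2/[H⁺]²) = 1/(1 + 10^+0.80 + 10^-1.48) = 0.1362
DIC = [CO2*]/α₀ = 3.335×10^-4 / 0.1362 = 2.449 mmol/kg
[CO3²⁻] = α₂·DIC; α₂ = 0.004510, so [CO3²⁻] = 0.004510 × 2.449 = 0.0110 mmol/kg = 11.0 μmol/kg

[CO3²⁻] = 11.0 μmol/kg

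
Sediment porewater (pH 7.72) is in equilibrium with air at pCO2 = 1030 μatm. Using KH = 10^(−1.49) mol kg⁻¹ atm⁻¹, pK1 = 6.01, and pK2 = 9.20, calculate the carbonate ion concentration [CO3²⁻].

[CO2*] = KH · pCO2 = 10^(−1.49) × 1030×10^-6 = 3.333×10^-5 mol/kg
α₀ = 1/(1 + K1/[H⁺] + K1K2/[H⁺]²) = 1/(1 + 10^+1.71 + 10^+0.23) = 0.01852
DIC = [CO2*]/α₀ = 3.333×10^-5 / 0.01852 = 1.799 mmol/kg
[CO3²⁻] = α₂·DIC; α₂ = 0.03146, so [CO3²⁻] = 0.03146 × 1.799 = 0.0566 mmol/kg

[CO3²⁻] = 0.0566 mmol/kg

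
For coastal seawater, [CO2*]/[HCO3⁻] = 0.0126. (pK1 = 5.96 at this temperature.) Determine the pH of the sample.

From K1 = [H⁺][HCO3⁻]/[CO2*]:  pH = pK1 − log₁₀([CO2*]/[HCO3⁻])
log₁₀(0.0126) = -1.900
pH = 5.96 − (-1.900) = 7.86

pH = 7.86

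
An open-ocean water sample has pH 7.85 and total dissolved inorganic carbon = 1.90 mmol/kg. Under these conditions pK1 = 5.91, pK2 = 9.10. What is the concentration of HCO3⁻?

[HCO3⁻] = 1.78 mmol/kg

α₁ = 1 / (1 + [H⁺]/K1 + K2/[H⁺]) = 1 / (1 + 10^-1.94 + 10^-1.25)
   = 1 / (1 + 0.011482 + 0.056234) = 1/1.0677 = 0.9366
[HCO3⁻] = α₁ × DIC = 0.9366 × 1.90 = 1.78 mmol/kg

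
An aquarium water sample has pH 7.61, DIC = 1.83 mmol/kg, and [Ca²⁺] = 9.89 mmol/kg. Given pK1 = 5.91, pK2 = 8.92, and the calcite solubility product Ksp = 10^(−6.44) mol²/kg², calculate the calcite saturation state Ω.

α₂ = 1 / (1 + [H⁺]/K2 + [H⁺]²/(K1K2)) = 1 / (1 + 10^+1.31 + 10^-0.39)
   = 1 / (1 + 20.417 + 0.40738) = 1/21.825 = 0.04582
[CO3²⁻] = α₂ × DIC = 0.04582 × 1.83 = 0.08385 mmol/kg
Ksp = 10^(−6.44) = 3.631×10^-7
Ω = [Ca²⁺][CO3²⁻]/Ksp = (9.89×10^-3)(8.385×10^-5) / 3.631×10^-7 = 2.28

Ω = 2.28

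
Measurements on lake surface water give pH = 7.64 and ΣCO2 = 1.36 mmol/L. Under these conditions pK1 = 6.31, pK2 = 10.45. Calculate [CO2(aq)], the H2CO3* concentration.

[CO2*] = 0.0607 mmol/L

α₀ = 1 / (1 + K1/[H⁺] + K1K2/[H⁺]²) = 1 / (1 + 10^+1.33 + 10^-1.48)
   = 1 / (1 + 21.380 + 0.033113) = 1/22.413 = 0.04462
[CO2*] = α₀ × DIC = 0.04462 × 1.36 = 0.0607 mmol/L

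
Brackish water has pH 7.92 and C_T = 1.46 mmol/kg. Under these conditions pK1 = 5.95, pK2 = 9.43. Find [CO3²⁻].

[CO3²⁻] = 0.0433 mmol/kg

α₂ = 1 / (1 + [H⁺]/K2 + [H⁺]²/(K1K2)) = 1 / (1 + 10^+1.51 + 10^-0.46)
   = 1 / (1 + 32.359 + 0.34674) = 1/33.706 = 0.02967
[CO3²⁻] = α₂ × DIC = 0.02967 × 1.46 = 0.0433 mmol/kg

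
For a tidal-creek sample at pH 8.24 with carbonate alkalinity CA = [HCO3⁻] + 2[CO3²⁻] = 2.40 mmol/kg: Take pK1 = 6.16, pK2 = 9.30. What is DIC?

CA = [HCO3⁻] + 2[CO3²⁻] = (α₁ + 2α₂)·DIC
At pH 8.24: [H⁺]/K1 = 10^-2.08 = 0.0083176, K2/[H⁺] = 10^-1.06 = 0.087096
α₁ = 1/(1 + 0.0083176 + 0.087096) = 1/1.0954 = 0.9129; α₂ = α₁·K2/[H⁺] = 0.07951
α₁ + 2α₂ = 1.0719
DIC = CA / (α₁ + 2α₂) = 2.40 / 1.0719 = 2.24 mmol/kg

DIC = 2.24 mmol/kg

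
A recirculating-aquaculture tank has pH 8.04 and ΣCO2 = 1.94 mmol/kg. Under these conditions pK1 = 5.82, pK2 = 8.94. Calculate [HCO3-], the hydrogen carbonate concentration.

α₁ = 1 / (1 + [H⁺]/K1 + K2/[H⁺]) = 1 / (1 + 10^-2.22 + 10^-0.90)
   = 1 / (1 + 0.0060256 + 0.12589) = 1/1.1319 = 0.8835
[HCO3⁻] = α₁ × DIC = 0.8835 × 1.94 = 1.71 mmol/kg

[HCO3⁻] = 1.71 mmol/kg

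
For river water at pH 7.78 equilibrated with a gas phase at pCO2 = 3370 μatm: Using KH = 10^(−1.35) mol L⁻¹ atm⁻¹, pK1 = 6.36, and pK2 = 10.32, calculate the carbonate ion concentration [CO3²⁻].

[CO3²⁻] = 11.4 μmol/L

[CO2*] = KH · pCO2 = 10^(−1.35) × 3370×10^-6 = 1.505×10^-4 mol/L
α₀ = 1/(1 + K1/[H⁺] + K1K2/[H⁺]²) = 1/(1 + 10^+1.42 + 10^-1.12) = 0.03652
DIC = [CO2*]/α₀ = 1.505×10^-4 / 0.03652 = 4.121 mmol/L
[CO3²⁻] = α₂·DIC; α₂ = 0.002771, so [CO3²⁻] = 0.002771 × 4.121 = 0.0114 mmol/L = 11.4 μmol/L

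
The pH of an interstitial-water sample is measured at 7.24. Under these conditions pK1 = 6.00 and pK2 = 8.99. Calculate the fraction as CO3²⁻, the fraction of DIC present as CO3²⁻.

α₂ = 1 / (1 + [H⁺]/K2 + [H⁺]²/(K1K2)) = 1 / (1 + 10^+1.75 + 10^+0.51)
   = 1 / (1 + 56.234 + 3.2359) = 1/60.470 = 0.01654

α₂ = 0.0165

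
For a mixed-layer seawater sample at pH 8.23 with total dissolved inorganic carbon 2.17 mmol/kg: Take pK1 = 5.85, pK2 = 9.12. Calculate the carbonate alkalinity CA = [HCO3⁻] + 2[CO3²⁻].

CA = 2.41 mmol/kg

CA = [HCO3⁻] + 2[CO3²⁻] = (α₁ + 2α₂)·DIC
At pH 8.23: [H⁺]/K1 = 10^-2.38 = 0.0041687, K2/[H⁺] = 10^-0.89 = 0.12882
α₁ = 1/(1 + 0.0041687 + 0.12882) = 1/1.1330 = 0.8826; α₂ = α₁·K2/[H⁺] = 0.1137
α₁ + 2α₂ = 1.1100
CA = 1.1100 × 2.17 = 2.41 mmol/kg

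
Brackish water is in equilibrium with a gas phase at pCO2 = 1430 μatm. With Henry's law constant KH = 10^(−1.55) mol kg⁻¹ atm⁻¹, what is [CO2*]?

KH = 10^(−1.55) = 2.818×10^-2 mol kg⁻¹ atm⁻¹
[CO2*] = KH · pCO2 = 2.818×10^-2 × 1430×10^-6 atm = 4.03×10^-5 mol/kg

[CO2*] = 40.3 μmol/kg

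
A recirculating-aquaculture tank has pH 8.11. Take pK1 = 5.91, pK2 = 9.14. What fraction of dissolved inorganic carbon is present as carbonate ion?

α₂ = 1 / (1 + [H⁺]/K2 + [H⁺]²/(K1K2)) = 1 / (1 + 10^+1.03 + 10^-1.17)
   = 1 / (1 + 10.715 + 0.067608) = 1/11.783 = 0.08487

α₂ = 0.0849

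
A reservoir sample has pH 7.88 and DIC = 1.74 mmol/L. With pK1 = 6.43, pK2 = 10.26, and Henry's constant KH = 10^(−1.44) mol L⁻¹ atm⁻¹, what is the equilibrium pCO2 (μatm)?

α₀ = 1 / (1 + K1/[H⁺] + K1K2/[H⁺]²) = 1 / (1 + 10^+1.45 + 10^-0.93)
   = 1 / (1 + 28.184 + 0.11749) = 1/29.301 = 0.03413
[CO2*] = α₀ × DIC = 0.03413 × 1.74 = 0.05938 mmol/L
pCO2 = [CO2*]/KH = 5.938×10^-5 / 3.631×10^-2 = 1640 μatm

pCO2 = 1640 μatm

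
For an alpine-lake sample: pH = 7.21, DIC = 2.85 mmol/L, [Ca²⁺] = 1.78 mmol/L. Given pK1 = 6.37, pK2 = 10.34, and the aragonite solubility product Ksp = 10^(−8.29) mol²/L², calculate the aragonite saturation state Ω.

Ω = 0.640

α₂ = 1 / (1 + [H⁺]/K2 + [H⁺]²/(K1K2)) = 1 / (1 + 10^+3.13 + 10^+2.29)
   = 1 / (1 + 1349.0 + 194.98) = 1/1544.9 = 0.0006473
[CO3²⁻] = α₂ × DIC = 0.0006473 × 2.85 = 0.001845 mmol/L = 1.845 μmol/L
Ksp = 10^(−8.29) = 5.129×10^-9
Ω = [Ca²⁺][CO3²⁻]/Ksp = (1.78×10^-3)(1.845×10^-6) / 5.129×10^-9 = 0.640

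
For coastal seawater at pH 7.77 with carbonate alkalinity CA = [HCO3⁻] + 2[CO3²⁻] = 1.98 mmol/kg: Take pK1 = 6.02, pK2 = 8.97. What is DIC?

CA = [HCO3⁻] + 2[CO3²⁻] = (α₁ + 2α₂)·DIC
At pH 7.77: [H⁺]/K1 = 10^-1.75 = 0.017783, K2/[H⁺] = 10^-1.20 = 0.063096
α₁ = 1/(1 + 0.017783 + 0.063096) = 1/1.0809 = 0.9252; α₂ = α₁·K2/[H⁺] = 0.05837
α₁ + 2α₂ = 1.0419
DIC = CA / (α₁ + 2α₂) = 1.98 / 1.0419 = 1.90 mmol/kg

DIC = 1.90 mmol/kg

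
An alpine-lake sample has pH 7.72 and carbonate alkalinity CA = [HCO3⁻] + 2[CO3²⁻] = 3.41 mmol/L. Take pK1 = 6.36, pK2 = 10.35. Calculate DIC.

CA = [HCO3⁻] + 2[CO3²⁻] = (α₁ + 2α₂)·DIC
At pH 7.72: [H⁺]/K1 = 10^-1.36 = 0.043652, K2/[H⁺] = 10^-2.63 = 0.0023442
α₁ = 1/(1 + 0.043652 + 0.0023442) = 1/1.0460 = 0.9560; α₂ = α₁·K2/[H⁺] = 0.002241
α₁ + 2α₂ = 0.9605
DIC = CA / (α₁ + 2α₂) = 3.41 / 0.9605 = 3.55 mmol/L

DIC = 3.55 mmol/L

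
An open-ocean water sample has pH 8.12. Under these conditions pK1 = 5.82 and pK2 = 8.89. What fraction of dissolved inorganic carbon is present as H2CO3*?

α₀ = 0.00427

α₀ = 1 / (1 + K1/[H⁺] + K1K2/[H⁺]²) = 1 / (1 + 10^+2.30 + 10^+1.53)
   = 1 / (1 + 199.53 + 33.884) = 1/234.41 = 0.004266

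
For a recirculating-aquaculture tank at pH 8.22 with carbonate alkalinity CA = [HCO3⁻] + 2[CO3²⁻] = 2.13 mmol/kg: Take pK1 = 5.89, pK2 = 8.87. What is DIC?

DIC = 1.81 mmol/kg

CA = [HCO3⁻] + 2[CO3²⁻] = (α₁ + 2α₂)·DIC
At pH 8.22: [H⁺]/K1 = 10^-2.33 = 0.0046774, K2/[H⁺] = 10^-0.65 = 0.22387
α₁ = 1/(1 + 0.0046774 + 0.22387) = 1/1.2285 = 0.8140; α₂ = α₁·K2/[H⁺] = 0.1822
α₁ + 2α₂ = 1.1784
DIC = CA / (α₁ + 2α₂) = 2.13 / 1.1784 = 1.81 mmol/kg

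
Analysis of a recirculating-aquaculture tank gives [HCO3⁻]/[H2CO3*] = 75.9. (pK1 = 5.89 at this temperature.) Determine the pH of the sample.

From K1 = [H⁺][HCO3⁻]/[H2CO3*]:  pH = pK1 + log₁₀([HCO3⁻]/[H2CO3*])
log₁₀(75.9) = +1.880
pH = 5.89 + (+1.880) = 7.77

pH = 7.77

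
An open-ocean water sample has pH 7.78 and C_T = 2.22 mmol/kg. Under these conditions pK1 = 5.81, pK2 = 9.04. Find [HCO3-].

α₁ = 1 / (1 + [H⁺]/K1 + K2/[H⁺]) = 1 / (1 + 10^-1.97 + 10^-1.26)
   = 1 / (1 + 0.010715 + 0.054954) = 1/1.0657 = 0.9384
[HCO3⁻] = α₁ × DIC = 0.9384 × 2.22 = 2.08 mmol/kg

[HCO3⁻] = 2.08 mmol/kg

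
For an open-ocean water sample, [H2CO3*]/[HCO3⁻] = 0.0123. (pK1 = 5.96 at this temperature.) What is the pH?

From K1 = [H⁺][HCO3⁻]/[H2CO3*]:  pH = pK1 − log₁₀([H2CO3*]/[HCO3⁻])
log₁₀(0.0123) = -1.910
pH = 5.96 − (-1.910) = 7.87

pH = 7.87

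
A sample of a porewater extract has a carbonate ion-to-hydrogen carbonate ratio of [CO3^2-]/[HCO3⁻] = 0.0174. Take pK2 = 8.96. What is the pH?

pH = 7.20

From K2 = [H⁺][CO3^2-]/[HCO3⁻]:  pH = pK2 + log₁₀([CO3^2-]/[HCO3⁻])
log₁₀(0.0174) = -1.759
pH = 8.96 + (-1.759) = 7.20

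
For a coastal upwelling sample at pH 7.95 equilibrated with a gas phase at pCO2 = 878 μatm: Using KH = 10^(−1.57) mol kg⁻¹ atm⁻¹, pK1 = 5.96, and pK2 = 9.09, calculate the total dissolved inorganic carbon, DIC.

DIC = 2.50 mmol/kg

[CO2*] = KH · pCO2 = 10^(−1.57) × 878×10^-6 = 2.363×10^-5 mol/kg
α₀ = 1/(1 + K1/[H⁺] + K1K2/[H⁺]²) = 1/(1 + 10^+1.99 + 10^+0.85) = 0.009452
DIC = [CO2*]/α₀ = 2.363×10^-5 / 0.009452 = 2.50 mmol/kg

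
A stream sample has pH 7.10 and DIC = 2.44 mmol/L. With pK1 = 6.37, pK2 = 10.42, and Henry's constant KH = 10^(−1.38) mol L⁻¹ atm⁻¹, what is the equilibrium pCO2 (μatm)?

pCO2 = 9180 μatm

α₀ = 1 / (1 + K1/[H⁺] + K1K2/[H⁺]²) = 1 / (1 + 10^+0.73 + 10^-2.59)
   = 1 / (1 + 5.3703 + 0.0025704) = 1/6.3729 = 0.1569
[CO2*] = α₀ × DIC = 0.1569 × 2.44 = 0.3829 mmol/L
pCO2 = [CO2*]/KH = 3.829×10^-4 / 4.169×10^-2 = 9180 μatm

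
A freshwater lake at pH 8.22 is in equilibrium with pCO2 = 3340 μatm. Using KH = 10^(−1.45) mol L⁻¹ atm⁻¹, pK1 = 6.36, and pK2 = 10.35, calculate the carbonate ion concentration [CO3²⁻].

[CO2*] = KH · pCO2 = 10^(−1.45) × 3340×10^-6 = 1.185×10^-4 mol/L
α₀ = 1/(1 + K1/[H⁺] + K1K2/[H⁺]²) = 1/(1 + 10^+1.86 + 10^-0.27) = 0.01352
DIC = [CO2*]/α₀ = 1.185×10^-4 / 0.01352 = 8.767 mmol/L
[CO3²⁻] = α₂·DIC; α₂ = 0.007259, so [CO3²⁻] = 0.007259 × 8.767 = 0.0636 mmol/L

[CO3²⁻] = 0.0636 mmol/L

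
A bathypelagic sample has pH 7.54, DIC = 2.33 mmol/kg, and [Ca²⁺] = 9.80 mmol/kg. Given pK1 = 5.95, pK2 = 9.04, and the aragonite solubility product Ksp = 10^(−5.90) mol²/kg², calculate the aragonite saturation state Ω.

α₂ = 1 / (1 + [H⁺]/K2 + [H⁺]²/(K1K2)) = 1 / (1 + 10^+1.50 + 10^-0.09)
   = 1 / (1 + 31.623 + 0.81283) = 1/33.436 = 0.02991
[CO3²⁻] = α₂ × DIC = 0.02991 × 2.33 = 0.06969 mmol/kg
Ksp = 10^(−5.90) = 1.259×10^-6
Ω = [Ca²⁺][CO3²⁻]/Ksp = (9.80×10^-3)(6.969×10^-5) / 1.259×10^-6 = 0.542

Ω = 0.542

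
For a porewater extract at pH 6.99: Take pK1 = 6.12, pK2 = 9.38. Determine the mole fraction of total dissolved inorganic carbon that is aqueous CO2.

α₀ = 1 / (1 + K1/[H⁺] + K1K2/[H⁺]²) = 1 / (1 + 10^+0.87 + 10^-1.52)
   = 1 / (1 + 7.4131 + 0.030200) = 1/8.4433 = 0.1184

α₀ = 0.118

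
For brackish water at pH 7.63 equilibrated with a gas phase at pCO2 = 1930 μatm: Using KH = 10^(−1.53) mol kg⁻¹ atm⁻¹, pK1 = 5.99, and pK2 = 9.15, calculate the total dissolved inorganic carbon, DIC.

DIC = 2.62 mmol/kg

[CO2*] = KH · pCO2 = 10^(−1.53) × 1930×10^-6 = 5.696×10^-5 mol/kg
α₀ = 1/(1 + K1/[H⁺] + K1K2/[H⁺]²) = 1/(1 + 10^+1.64 + 10^+0.12) = 0.02175
DIC = [CO2*]/α₀ = 5.696×10^-5 / 0.02175 = 2.62 mmol/kg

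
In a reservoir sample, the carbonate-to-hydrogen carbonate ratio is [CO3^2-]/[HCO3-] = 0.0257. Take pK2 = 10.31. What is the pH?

pH = 8.72

From K2 = [H⁺][CO3^2-]/[HCO3-]:  pH = pK2 + log₁₀([CO3^2-]/[HCO3-])
log₁₀(0.0257) = -1.590
pH = 10.31 + (-1.590) = 8.72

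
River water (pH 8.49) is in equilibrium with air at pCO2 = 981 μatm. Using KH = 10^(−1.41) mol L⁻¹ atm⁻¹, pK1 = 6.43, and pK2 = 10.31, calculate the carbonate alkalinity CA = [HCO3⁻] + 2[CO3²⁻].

[CO2*] = KH · pCO2 = 10^(−1.41) × 981×10^-6 = 3.817×10^-5 mol/L
α₀ = 1/(1 + K1/[H⁺] + K1K2/[H⁺]²) = 1/(1 + 10^+2.06 + 10^+0.24) = 0.008507
DIC = [CO2*]/α₀ = 3.817×10^-5 / 0.008507 = 4.486 mmol/L
CA = (α₁ + 2α₂)·DIC = (0.9767 + 2×0.01478) × 4.486 = 4.51 mmol/L

CA = 4.51 mmol/L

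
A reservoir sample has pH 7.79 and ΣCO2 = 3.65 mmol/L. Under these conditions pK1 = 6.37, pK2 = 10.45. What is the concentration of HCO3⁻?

[HCO3⁻] = 3.51 mmol/L

α₁ = 1 / (1 + [H⁺]/K1 + K2/[H⁺]) = 1 / (1 + 10^-1.42 + 10^-2.66)
   = 1 / (1 + 0.038019 + 0.0021878) = 1/1.0402 = 0.9613
[HCO3⁻] = α₁ × DIC = 0.9613 × 3.65 = 3.51 mmol/L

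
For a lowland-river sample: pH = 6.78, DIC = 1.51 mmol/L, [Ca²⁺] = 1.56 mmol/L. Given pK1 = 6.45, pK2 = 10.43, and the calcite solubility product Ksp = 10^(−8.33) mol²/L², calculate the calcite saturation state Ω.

α₂ = 1 / (1 + [H⁺]/K2 + [H⁺]²/(K1K2)) = 1 / (1 + 10^+3.65 + 10^+3.32)
   = 1 / (1 + 4466.8 + 2089.3) = 1/6557.1 = 0.0001525
[CO3²⁻] = α₂ × DIC = 0.0001525 × 1.51 = 0.0002303 mmol/L = 0.2303 μmol/L
Ksp = 10^(−8.33) = 4.677×10^-9
Ω = [Ca²⁺][CO3²⁻]/Ksp = (1.56×10^-3)(2.303×10^-7) / 4.677×10^-9 = 0.0768

Ω = 0.0768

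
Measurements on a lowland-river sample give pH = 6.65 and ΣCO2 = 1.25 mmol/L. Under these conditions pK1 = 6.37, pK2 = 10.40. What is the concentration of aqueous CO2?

[CO2*] = 0.430 mmol/L

α₀ = 1 / (1 + K1/[H⁺] + K1K2/[H⁺]²) = 1 / (1 + 10^+0.28 + 10^-3.47)
   = 1 / (1 + 1.9055 + 0.00033884) = 1/2.9058 = 0.3441
[CO2*] = α₀ × DIC = 0.3441 × 1.25 = 0.430 mmol/L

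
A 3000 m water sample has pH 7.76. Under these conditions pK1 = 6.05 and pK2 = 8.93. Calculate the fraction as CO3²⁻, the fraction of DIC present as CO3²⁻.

α₂ = 1 / (1 + [H⁺]/K2 + [H⁺]²/(K1K2)) = 1 / (1 + 10^+1.17 + 10^-0.54)
   = 1 / (1 + 14.791 + 0.28840) = 1/16.079 = 0.06219

α₂ = 0.0622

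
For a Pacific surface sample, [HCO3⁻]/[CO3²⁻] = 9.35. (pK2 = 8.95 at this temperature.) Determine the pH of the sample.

From K2 = [H⁺][CO3²⁻]/[HCO3⁻]:  pH = pK2 − log₁₀([HCO3⁻]/[CO3²⁻])
log₁₀(9.35) = +0.971
pH = 8.95 − (+0.971) = 7.98

pH = 7.98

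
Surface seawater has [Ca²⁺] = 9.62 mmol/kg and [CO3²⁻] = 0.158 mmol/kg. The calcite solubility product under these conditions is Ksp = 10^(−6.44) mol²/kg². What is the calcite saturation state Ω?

Ksp = 10^(−6.44) = 3.631×10^-7
Ω = [Ca²⁺][CO3²⁻]/Ksp = (9.62×10^-3)(0.158×10^-3) / 3.631×10^-7 = 4.19

Ω = 4.19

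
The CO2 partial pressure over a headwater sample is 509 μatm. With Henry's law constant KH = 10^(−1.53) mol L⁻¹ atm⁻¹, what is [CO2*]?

[CO2*] = 15.0 μmol/L

KH = 10^(−1.53) = 2.951×10^-2 mol L⁻¹ atm⁻¹
[CO2*] = KH · pCO2 = 2.951×10^-2 × 509×10^-6 atm = 1.50×10^-5 mol/L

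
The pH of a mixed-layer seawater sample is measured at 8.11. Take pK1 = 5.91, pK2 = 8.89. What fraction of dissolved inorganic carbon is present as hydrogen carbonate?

α₁ = 1 / (1 + [H⁺]/K1 + K2/[H⁺]) = 1 / (1 + 10^-2.20 + 10^-0.78)
   = 1 / (1 + 0.0063096 + 0.16596) = 1/1.1723 = 0.8530

α₁ = 0.853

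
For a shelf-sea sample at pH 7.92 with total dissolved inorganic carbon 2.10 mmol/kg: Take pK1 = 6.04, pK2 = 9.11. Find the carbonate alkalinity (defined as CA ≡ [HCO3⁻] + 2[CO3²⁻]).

CA = [HCO3⁻] + 2[CO3²⁻] = (α₁ + 2α₂)·DIC
At pH 7.92: [H⁺]/K1 = 10^-1.88 = 0.013183, K2/[H⁺] = 10^-1.19 = 0.064565
α₁ = 1/(1 + 0.013183 + 0.064565) = 1/1.0777 = 0.9279; α₂ = α₁·K2/[H⁺] = 0.05991
α₁ + 2α₂ = 1.0477
CA = 1.0477 × 2.10 = 2.20 mmol/kg

CA = 2.20 mmol/kg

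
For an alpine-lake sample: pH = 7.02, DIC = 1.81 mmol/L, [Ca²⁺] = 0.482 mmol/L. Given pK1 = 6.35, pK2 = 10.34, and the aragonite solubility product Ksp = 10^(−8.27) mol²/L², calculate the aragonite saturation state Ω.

Ω = 0.0640

α₂ = 1 / (1 + [H⁺]/K2 + [H⁺]²/(K1K2)) = 1 / (1 + 10^+3.32 + 10^+2.65)
   = 1 / (1 + 2089.3 + 446.68) = 1/2537.0 = 0.0003942
[CO3²⁻] = α₂ × DIC = 0.0003942 × 1.81 = 0.0007134 mmol/L = 0.7134 μmol/L
Ksp = 10^(−8.27) = 5.370×10^-9
Ω = [Ca²⁺][CO3²⁻]/Ksp = (0.482×10^-3)(7.134×10^-7) / 5.370×10^-9 = 0.0640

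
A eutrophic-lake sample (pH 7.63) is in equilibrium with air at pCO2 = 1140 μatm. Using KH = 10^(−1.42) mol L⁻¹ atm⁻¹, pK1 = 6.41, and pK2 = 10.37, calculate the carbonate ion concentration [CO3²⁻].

[CO2*] = KH · pCO2 = 10^(−1.42) × 1140×10^-6 = 4.334×10^-5 mol/L
α₀ = 1/(1 + K1/[H⁺] + K1K2/[H⁺]²) = 1/(1 + 10^+1.22 + 10^-1.52) = 0.05673
DIC = [CO2*]/α₀ = 4.334×10^-5 / 0.05673 = 0.7639 mmol/L
[CO3²⁻] = α₂·DIC; α₂ = 0.001713, so [CO3²⁻] = 0.001713 × 0.7639 = 0.00131 mmol/L = 1.31 μmol/L

[CO3²⁻] = 1.31 μmol/L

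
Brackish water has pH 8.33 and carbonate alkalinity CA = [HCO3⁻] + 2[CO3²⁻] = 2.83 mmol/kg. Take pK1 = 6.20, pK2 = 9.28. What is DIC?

DIC = 2.59 mmol/kg

CA = [HCO3⁻] + 2[CO3²⁻] = (α₁ + 2α₂)·DIC
At pH 8.33: [H⁺]/K1 = 10^-2.13 = 0.0074131, K2/[H⁺] = 10^-0.95 = 0.11220
α₁ = 1/(1 + 0.0074131 + 0.11220) = 1/1.1196 = 0.8932; α₂ = α₁·K2/[H⁺] = 0.1002
α₁ + 2α₂ = 1.0936
DIC = CA / (α₁ + 2α₂) = 2.83 / 1.0936 = 2.59 mmol/kg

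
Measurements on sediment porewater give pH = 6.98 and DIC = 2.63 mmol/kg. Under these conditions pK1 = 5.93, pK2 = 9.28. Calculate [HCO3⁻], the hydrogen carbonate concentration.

α₁ = 1 / (1 + [H⁺]/K1 + K2/[H⁺]) = 1 / (1 + 10^-1.05 + 10^-2.30)
   = 1 / (1 + 0.089125 + 0.0050119) = 1/1.0941 = 0.9140
[HCO3⁻] = α₁ × DIC = 0.9140 × 2.63 = 2.40 mmol/kg

[HCO3⁻] = 2.40 mmol/kg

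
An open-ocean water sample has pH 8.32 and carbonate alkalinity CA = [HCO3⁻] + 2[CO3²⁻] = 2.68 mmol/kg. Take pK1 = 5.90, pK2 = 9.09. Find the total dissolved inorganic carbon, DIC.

DIC = 2.35 mmol/kg

CA = [HCO3⁻] + 2[CO3²⁻] = (α₁ + 2α₂)·DIC
At pH 8.32: [H⁺]/K1 = 10^-2.42 = 0.0038019, K2/[H⁺] = 10^-0.77 = 0.16982
α₁ = 1/(1 + 0.0038019 + 0.16982) = 1/1.1736 = 0.8521; α₂ = α₁·K2/[H⁺] = 0.1447
α₁ + 2α₂ = 1.1415
DIC = CA / (α₁ + 2α₂) = 2.68 / 1.1415 = 2.35 mmol/kg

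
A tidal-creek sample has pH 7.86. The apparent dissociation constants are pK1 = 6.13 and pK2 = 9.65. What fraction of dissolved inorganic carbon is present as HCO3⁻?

α₁ = 1 / (1 + [H⁺]/K1 + K2/[H⁺]) = 1 / (1 + 10^-1.73 + 10^-1.79)
   = 1 / (1 + 0.018621 + 0.016218) = 1/1.0348 = 0.9663

α₁ = 0.966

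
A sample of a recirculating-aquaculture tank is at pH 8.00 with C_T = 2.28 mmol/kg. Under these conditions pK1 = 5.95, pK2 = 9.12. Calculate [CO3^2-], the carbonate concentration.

α₂ = 1 / (1 + [H⁺]/K2 + [H⁺]²/(K1K2)) = 1 / (1 + 10^+1.12 + 10^-0.93)
   = 1 / (1 + 13.183 + 0.11749) = 1/14.300 = 0.06993
[CO3²⁻] = α₂ × DIC = 0.06993 × 2.28 = 0.159 mmol/kg

[CO3²⁻] = 0.159 mmol/kg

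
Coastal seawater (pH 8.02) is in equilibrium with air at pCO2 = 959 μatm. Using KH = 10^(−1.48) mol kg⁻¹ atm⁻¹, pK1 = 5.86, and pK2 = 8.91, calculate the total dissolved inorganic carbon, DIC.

[CO2*] = KH · pCO2 = 10^(−1.48) × 959×10^-6 = 3.176×10^-5 mol/kg
α₀ = 1/(1 + K1/[H⁺] + K1K2/[H⁺]²) = 1/(1 + 10^+2.16 + 10^+1.27) = 0.006091
DIC = [CO2*]/α₀ = 3.176×10^-5 / 0.006091 = 5.21 mmol/kg

DIC = 5.21 mmol/kg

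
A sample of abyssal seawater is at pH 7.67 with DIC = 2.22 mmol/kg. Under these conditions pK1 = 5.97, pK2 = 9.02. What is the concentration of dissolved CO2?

[CO2*] = 0.0416 mmol/kg

α₀ = 1 / (1 + K1/[H⁺] + K1K2/[H⁺]²) = 1 / (1 + 10^+1.70 + 10^+0.35)
   = 1 / (1 + 50.119 + 2.2387) = 1/53.357 = 0.01874
[CO2*] = α₀ × DIC = 0.01874 × 2.22 = 0.0416 mmol/kg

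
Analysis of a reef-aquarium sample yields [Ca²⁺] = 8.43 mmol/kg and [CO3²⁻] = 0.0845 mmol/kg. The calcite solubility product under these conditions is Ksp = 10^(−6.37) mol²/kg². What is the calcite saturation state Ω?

Ksp = 10^(−6.37) = 4.266×10^-7
Ω = [Ca²⁺][CO3²⁻]/Ksp = (8.43×10^-3)(0.0845×10^-3) / 4.266×10^-7 = 1.67

Ω = 1.67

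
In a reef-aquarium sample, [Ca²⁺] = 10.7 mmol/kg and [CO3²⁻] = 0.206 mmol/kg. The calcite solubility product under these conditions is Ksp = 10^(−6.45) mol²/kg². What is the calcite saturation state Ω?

Ksp = 10^(−6.45) = 3.548×10^-7
Ω = [Ca²⁺][CO3²⁻]/Ksp = (10.7×10^-3)(0.206×10^-3) / 3.548×10^-7 = 6.21

Ω = 6.21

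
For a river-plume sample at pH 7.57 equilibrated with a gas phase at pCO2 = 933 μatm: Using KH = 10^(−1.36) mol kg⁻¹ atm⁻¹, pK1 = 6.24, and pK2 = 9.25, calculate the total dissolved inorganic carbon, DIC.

[CO2*] = KH · pCO2 = 10^(−1.36) × 933×10^-6 = 4.073×10^-5 mol/kg
α₀ = 1/(1 + K1/[H⁺] + K1K2/[H⁺]²) = 1/(1 + 10^+1.33 + 10^-0.35) = 0.04381
DIC = [CO2*]/α₀ = 4.073×10^-5 / 0.04381 = 0.930 mmol/kg

DIC = 0.930 mmol/kg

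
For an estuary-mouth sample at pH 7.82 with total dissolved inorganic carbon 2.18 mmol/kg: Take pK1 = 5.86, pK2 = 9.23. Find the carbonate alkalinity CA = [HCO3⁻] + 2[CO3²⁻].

CA = 2.24 mmol/kg

CA = [HCO3⁻] + 2[CO3²⁻] = (α₁ + 2α₂)·DIC
At pH 7.82: [H⁺]/K1 = 10^-1.96 = 0.010965, K2/[H⁺] = 10^-1.41 = 0.038905
α₁ = 1/(1 + 0.010965 + 0.038905) = 1/1.0499 = 0.9525; α₂ = α₁·K2/[H⁺] = 0.03706
α₁ + 2α₂ = 1.0266
CA = 1.0266 × 2.18 = 2.24 mmol/kg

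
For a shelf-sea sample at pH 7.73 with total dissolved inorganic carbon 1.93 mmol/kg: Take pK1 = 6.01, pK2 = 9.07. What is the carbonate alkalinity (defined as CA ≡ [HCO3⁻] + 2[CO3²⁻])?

CA = 1.98 mmol/kg

CA = [HCO3⁻] + 2[CO3²⁻] = (α₁ + 2α₂)·DIC
At pH 7.73: [H⁺]/K1 = 10^-1.72 = 0.019055, K2/[H⁺] = 10^-1.34 = 0.045709
α₁ = 1/(1 + 0.019055 + 0.045709) = 1/1.0648 = 0.9392; α₂ = α₁·K2/[H⁺] = 0.04293
α₁ + 2α₂ = 1.0250
CA = 1.0250 × 1.93 = 1.98 mmol/kg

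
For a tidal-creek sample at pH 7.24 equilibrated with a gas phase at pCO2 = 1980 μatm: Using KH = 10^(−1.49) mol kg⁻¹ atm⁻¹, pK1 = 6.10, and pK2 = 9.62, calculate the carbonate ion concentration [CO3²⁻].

[CO2*] = KH · pCO2 = 10^(−1.49) × 1980×10^-6 = 6.407×10^-5 mol/kg
α₀ = 1/(1 + K1/[H⁺] + K1K2/[H⁺]²) = 1/(1 + 10^+1.14 + 10^-1.24) = 0.06729
DIC = [CO2*]/α₀ = 6.407×10^-5 / 0.06729 = 0.9522 mmol/kg
[CO3²⁻] = α₂·DIC; α₂ = 0.003872, so [CO3²⁻] = 0.003872 × 0.9522 = 0.00369 mmol/kg = 3.69 μmol/kg

[CO3²⁻] = 3.69 μmol/kg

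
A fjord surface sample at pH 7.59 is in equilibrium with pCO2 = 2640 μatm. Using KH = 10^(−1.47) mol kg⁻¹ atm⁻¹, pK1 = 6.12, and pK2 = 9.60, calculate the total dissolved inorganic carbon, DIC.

DIC = 2.76 mmol/kg

[CO2*] = KH · pCO2 = 10^(−1.47) × 2640×10^-6 = 8.945×10^-5 mol/kg
α₀ = 1/(1 + K1/[H⁺] + K1K2/[H⁺]²) = 1/(1 + 10^+1.47 + 10^-0.54) = 0.03247
DIC = [CO2*]/α₀ = 8.945×10^-5 / 0.03247 = 2.76 mmol/kg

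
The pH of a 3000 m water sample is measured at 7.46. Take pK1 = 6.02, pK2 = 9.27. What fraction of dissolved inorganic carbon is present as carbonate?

α₂ = 1 / (1 + [H⁺]/K2 + [H⁺]²/(K1K2)) = 1 / (1 + 10^+1.81 + 10^+0.37)
   = 1 / (1 + 64.565 + 2.3442) = 1/67.910 = 0.01473

α₂ = 0.0147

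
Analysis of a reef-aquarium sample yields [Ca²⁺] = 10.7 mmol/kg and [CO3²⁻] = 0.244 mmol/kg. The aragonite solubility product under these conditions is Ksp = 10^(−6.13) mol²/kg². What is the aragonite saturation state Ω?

Ω = 3.52

Ksp = 10^(−6.13) = 7.413×10^-7
Ω = [Ca²⁺][CO3²⁻]/Ksp = (10.7×10^-3)(0.244×10^-3) / 7.413×10^-7 = 3.52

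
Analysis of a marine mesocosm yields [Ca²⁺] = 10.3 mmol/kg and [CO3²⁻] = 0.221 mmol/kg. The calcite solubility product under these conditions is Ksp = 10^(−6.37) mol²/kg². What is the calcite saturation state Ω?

Ksp = 10^(−6.37) = 4.266×10^-7
Ω = [Ca²⁺][CO3²⁻]/Ksp = (10.3×10^-3)(0.221×10^-3) / 4.266×10^-7 = 5.34

Ω = 5.34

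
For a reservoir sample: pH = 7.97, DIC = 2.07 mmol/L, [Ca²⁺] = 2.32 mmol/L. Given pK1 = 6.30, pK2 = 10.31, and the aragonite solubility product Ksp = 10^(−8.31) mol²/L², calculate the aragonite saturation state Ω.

α₂ = 1 / (1 + [H⁺]/K2 + [H⁺]²/(K1K2)) = 1 / (1 + 10^+2.34 + 10^+0.67)
   = 1 / (1 + 218.78 + 4.6774) = 1/224.45 = 0.004455
[CO3²⁻] = α₂ × DIC = 0.004455 × 2.07 = 0.009222 mmol/L = 9.222 μmol/L
Ksp = 10^(−8.31) = 4.898×10^-9
Ω = [Ca²⁺][CO3²⁻]/Ksp = (2.32×10^-3)(9.222×10^-6) / 4.898×10^-9 = 4.37

Ω = 4.37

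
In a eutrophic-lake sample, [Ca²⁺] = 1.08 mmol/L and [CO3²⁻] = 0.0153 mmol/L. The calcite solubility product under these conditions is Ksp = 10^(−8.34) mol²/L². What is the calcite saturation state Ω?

Ksp = 10^(−8.34) = 4.571×10^-9
Ω = [Ca²⁺][CO3²⁻]/Ksp = (1.08×10^-3)(0.0153×10^-3) / 4.571×10^-9 = 3.62

Ω = 3.62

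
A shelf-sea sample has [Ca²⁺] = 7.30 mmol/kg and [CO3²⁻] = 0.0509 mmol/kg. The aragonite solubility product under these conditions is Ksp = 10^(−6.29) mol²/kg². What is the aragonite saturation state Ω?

Ω = 0.725

Ksp = 10^(−6.29) = 5.129×10^-7
Ω = [Ca²⁺][CO3²⁻]/Ksp = (7.30×10^-3)(0.0509×10^-3) / 5.129×10^-7 = 0.725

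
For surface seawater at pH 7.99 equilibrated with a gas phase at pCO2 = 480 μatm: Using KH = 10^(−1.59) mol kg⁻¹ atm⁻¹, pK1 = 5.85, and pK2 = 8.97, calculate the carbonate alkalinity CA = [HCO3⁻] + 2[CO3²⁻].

CA = 2.06 mmol/kg

[CO2*] = KH · pCO2 = 10^(−1.59) × 480×10^-6 = 1.234×10^-5 mol/kg
α₀ = 1/(1 + K1/[H⁺] + K1K2/[H⁺]²) = 1/(1 + 10^+2.14 + 10^+1.16) = 0.006515
DIC = [CO2*]/α₀ = 1.234×10^-5 / 0.006515 = 1.894 mmol/kg
CA = (α₁ + 2α₂)·DIC = (0.8993 + 2×0.09417) × 1.894 = 2.06 mmol/kg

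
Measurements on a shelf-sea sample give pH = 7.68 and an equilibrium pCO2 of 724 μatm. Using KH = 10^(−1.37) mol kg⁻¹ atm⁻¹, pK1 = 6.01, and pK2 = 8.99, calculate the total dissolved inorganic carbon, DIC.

[CO2*] = KH · pCO2 = 10^(−1.37) × 724×10^-6 = 3.088×10^-5 mol/kg
α₀ = 1/(1 + K1/[H⁺] + K1K2/[H⁺]²) = 1/(1 + 10^+1.67 + 10^+0.36) = 0.01997
DIC = [CO2*]/α₀ = 3.088×10^-5 / 0.01997 = 1.55 mmol/kg

DIC = 1.55 mmol/kg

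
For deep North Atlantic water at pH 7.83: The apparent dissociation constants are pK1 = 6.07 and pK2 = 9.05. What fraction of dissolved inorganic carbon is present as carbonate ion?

α₂ = 1 / (1 + [H⁺]/K2 + [H⁺]²/(K1K2)) = 1 / (1 + 10^+1.22 + 10^-0.54)
   = 1 / (1 + 16.596 + 0.28840) = 1/17.884 = 0.05592

α₂ = 0.0559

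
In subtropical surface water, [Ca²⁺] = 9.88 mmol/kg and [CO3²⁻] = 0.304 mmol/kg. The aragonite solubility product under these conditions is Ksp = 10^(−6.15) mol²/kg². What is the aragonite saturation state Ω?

Ω = 4.24

Ksp = 10^(−6.15) = 7.079×10^-7
Ω = [Ca²⁺][CO3²⁻]/Ksp = (9.88×10^-3)(0.304×10^-3) / 7.079×10^-7 = 4.24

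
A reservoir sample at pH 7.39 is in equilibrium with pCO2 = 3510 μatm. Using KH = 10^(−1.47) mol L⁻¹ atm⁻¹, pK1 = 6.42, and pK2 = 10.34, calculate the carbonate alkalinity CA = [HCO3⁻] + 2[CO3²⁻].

CA = 1.11 mmol/L

[CO2*] = KH · pCO2 = 10^(−1.47) × 3510×10^-6 = 1.189×10^-4 mol/L
α₀ = 1/(1 + K1/[H⁺] + K1K2/[H⁺]²) = 1/(1 + 10^+0.97 + 10^-1.98) = 0.09668
DIC = [CO2*]/α₀ = 1.189×10^-4 / 0.09668 = 1.230 mmol/L
CA = (α₁ + 2α₂)·DIC = (0.9023 + 2×0.001012) × 1.230 = 1.11 mmol/L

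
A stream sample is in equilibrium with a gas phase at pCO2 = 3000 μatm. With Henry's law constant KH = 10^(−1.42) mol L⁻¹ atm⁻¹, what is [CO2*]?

[CO2*] = 114 μmol/L

KH = 10^(−1.42) = 3.802×10^-2 mol L⁻¹ atm⁻¹
[CO2*] = KH · pCO2 = 3.802×10^-2 × 3000×10^-6 atm = 1.14×10^-4 mol/L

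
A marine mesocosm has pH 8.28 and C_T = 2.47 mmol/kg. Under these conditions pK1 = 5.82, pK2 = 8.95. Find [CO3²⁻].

α₂ = 1 / (1 + [H⁺]/K2 + [H⁺]²/(K1K2)) = 1 / (1 + 10^+0.67 + 10^-1.79)
   = 1 / (1 + 4.6774 + 0.016218) = 1/5.6936 = 0.1756
[CO3²⁻] = α₂ × DIC = 0.1756 × 2.47 = 0.434 mmol/kg

[CO3²⁻] = 0.434 mmol/kg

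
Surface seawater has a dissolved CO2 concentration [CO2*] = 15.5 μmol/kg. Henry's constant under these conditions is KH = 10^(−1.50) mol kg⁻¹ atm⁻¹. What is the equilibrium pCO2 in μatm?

pCO2 = 490 μatm

KH = 10^(−1.50) = 3.162×10^-2 mol kg⁻¹ atm⁻¹
pCO2 = [CO2*]/KH = 15.5×10^-6 / 3.162×10^-2 = 4.90×10^-4 atm = 490 μatm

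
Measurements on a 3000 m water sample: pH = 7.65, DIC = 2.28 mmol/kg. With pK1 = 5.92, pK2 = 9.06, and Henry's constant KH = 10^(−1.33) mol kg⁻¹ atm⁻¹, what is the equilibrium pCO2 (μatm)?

α₀ = 1 / (1 + K1/[H⁺] + K1K2/[H⁺]²) = 1 / (1 + 10^+1.73 + 10^+0.32)
   = 1 / (1 + 53.703 + 2.0893) = 1/56.792 = 0.01761
[CO2*] = α₀ × DIC = 0.01761 × 2.28 = 0.04015 mmol/kg
pCO2 = [CO2*]/KH = 4.015×10^-5 / 4.677×10^-2 = 858 μatm

pCO2 = 858 μatm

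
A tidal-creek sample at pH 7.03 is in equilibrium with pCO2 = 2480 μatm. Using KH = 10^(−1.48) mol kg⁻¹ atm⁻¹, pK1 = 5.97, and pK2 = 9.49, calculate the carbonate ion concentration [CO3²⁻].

[CO3²⁻] = 3.27 μmol/kg

[CO2*] = KH · pCO2 = 10^(−1.48) × 2480×10^-6 = 8.212×10^-5 mol/kg
α₀ = 1/(1 + K1/[H⁺] + K1K2/[H⁺]²) = 1/(1 + 10^+1.06 + 10^-1.40) = 0.07986
DIC = [CO2*]/α₀ = 8.212×10^-5 / 0.07986 = 1.028 mmol/kg
[CO3²⁻] = α₂·DIC; α₂ = 0.003179, so [CO3²⁻] = 0.003179 × 1.028 = 0.00327 mmol/kg = 3.27 μmol/kg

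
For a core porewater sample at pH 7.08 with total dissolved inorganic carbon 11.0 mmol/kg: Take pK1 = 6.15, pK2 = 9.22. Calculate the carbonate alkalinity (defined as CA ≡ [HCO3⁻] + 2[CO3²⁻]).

CA = [HCO3⁻] + 2[CO3²⁻] = (α₁ + 2α₂)·DIC
At pH 7.08: [H⁺]/K1 = 10^-0.93 = 0.11749, K2/[H⁺] = 10^-2.14 = 0.0072444
α₁ = 1/(1 + 0.11749 + 0.0072444) = 1/1.1247 = 0.8891; α₂ = α₁·K2/[H⁺] = 0.006441
α₁ + 2α₂ = 0.9020
CA = 0.9020 × 11.0 = 9.92 mmol/kg

CA = 9.92 mmol/kg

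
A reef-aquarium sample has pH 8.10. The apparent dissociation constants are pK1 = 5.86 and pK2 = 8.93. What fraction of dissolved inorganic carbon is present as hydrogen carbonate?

α₁ = 0.867

α₁ = 1 / (1 + [H⁺]/K1 + K2/[H⁺]) = 1 / (1 + 10^-2.24 + 10^-0.83)
   = 1 / (1 + 0.0057544 + 0.14791) = 1/1.1537 = 0.8668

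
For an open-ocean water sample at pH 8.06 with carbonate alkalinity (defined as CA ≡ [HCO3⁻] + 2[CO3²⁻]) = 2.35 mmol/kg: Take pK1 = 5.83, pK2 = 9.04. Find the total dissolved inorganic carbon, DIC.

CA = [HCO3⁻] + 2[CO3²⁻] = (α₁ + 2α₂)·DIC
At pH 8.06: [H⁺]/K1 = 10^-2.23 = 0.0058884, K2/[H⁺] = 10^-0.98 = 0.10471
α₁ = 1/(1 + 0.0058884 + 0.10471) = 1/1.1106 = 0.9004; α₂ = α₁·K2/[H⁺] = 0.09428
α₁ + 2α₂ = 1.0890
DIC = CA / (α₁ + 2α₂) = 2.35 / 1.0890 = 2.16 mmol/kg

DIC = 2.16 mmol/kg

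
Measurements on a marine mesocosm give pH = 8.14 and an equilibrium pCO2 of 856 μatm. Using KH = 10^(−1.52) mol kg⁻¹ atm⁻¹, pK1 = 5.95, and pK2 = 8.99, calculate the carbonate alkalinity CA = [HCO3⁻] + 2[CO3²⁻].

[CO2*] = KH · pCO2 = 10^(−1.52) × 856×10^-6 = 2.585×10^-5 mol/kg
α₀ = 1/(1 + K1/[H⁺] + K1K2/[H⁺]²) = 1/(1 + 10^+2.19 + 10^+1.34) = 0.005626
DIC = [CO2*]/α₀ = 2.585×10^-5 / 0.005626 = 4.595 mmol/kg
CA = (α₁ + 2α₂)·DIC = (0.8713 + 2×0.1231) × 4.595 = 5.13 mmol/kg

CA = 5.13 mmol/kg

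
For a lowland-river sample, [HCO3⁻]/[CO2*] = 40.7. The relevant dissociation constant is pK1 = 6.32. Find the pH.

pH = 7.93

From K1 = [H⁺][HCO3⁻]/[CO2*]:  pH = pK1 + log₁₀([HCO3⁻]/[CO2*])
log₁₀(40.7) = +1.610
pH = 6.32 + (+1.610) = 7.93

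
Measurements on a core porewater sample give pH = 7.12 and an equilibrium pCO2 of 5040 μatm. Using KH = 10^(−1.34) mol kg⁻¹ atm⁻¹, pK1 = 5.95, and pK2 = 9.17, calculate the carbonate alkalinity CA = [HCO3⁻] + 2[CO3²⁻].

CA = 3.47 mmol/kg

[CO2*] = KH · pCO2 = 10^(−1.34) × 5040×10^-6 = 2.304×10^-4 mol/kg
α₀ = 1/(1 + K1/[H⁺] + K1K2/[H⁺]²) = 1/(1 + 10^+1.17 + 10^-0.88) = 0.06280
DIC = [CO2*]/α₀ = 2.304×10^-4 / 0.06280 = 3.668 mmol/kg
CA = (α₁ + 2α₂)·DIC = (0.9289 + 2×0.008279) × 3.668 = 3.47 mmol/kg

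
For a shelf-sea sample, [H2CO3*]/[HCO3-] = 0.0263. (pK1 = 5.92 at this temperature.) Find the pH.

pH = 7.50

From K1 = [H⁺][HCO3-]/[H2CO3*]:  pH = pK1 − log₁₀([H2CO3*]/[HCO3-])
log₁₀(0.0263) = -1.580
pH = 5.92 − (-1.580) = 7.50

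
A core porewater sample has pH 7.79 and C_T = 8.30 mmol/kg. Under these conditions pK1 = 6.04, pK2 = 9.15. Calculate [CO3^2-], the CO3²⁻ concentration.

[CO3²⁻] = 0.341 mmol/kg

α₂ = 1 / (1 + [H⁺]/K2 + [H⁺]²/(K1K2)) = 1 / (1 + 10^+1.36 + 10^-0.39)
   = 1 / (1 + 22.909 + 0.40738) = 1/24.316 = 0.04113
[CO3²⁻] = α₂ × DIC = 0.04113 × 8.30 = 0.341 mmol/kg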